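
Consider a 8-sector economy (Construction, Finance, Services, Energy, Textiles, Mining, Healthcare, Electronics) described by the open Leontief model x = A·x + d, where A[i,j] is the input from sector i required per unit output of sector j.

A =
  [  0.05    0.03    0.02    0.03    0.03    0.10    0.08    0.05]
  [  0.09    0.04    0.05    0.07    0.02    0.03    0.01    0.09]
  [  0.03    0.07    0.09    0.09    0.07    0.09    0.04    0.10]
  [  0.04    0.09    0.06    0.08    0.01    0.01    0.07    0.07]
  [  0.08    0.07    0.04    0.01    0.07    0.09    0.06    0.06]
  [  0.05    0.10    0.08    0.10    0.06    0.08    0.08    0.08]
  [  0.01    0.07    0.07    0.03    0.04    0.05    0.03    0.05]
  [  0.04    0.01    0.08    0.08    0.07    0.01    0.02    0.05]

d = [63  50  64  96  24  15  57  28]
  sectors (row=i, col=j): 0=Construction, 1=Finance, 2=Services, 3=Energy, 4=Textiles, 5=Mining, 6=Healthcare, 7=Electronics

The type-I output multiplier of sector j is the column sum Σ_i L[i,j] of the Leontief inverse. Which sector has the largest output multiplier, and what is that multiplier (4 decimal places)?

Electronics (2.0108)

Form M = I − A:
  [  0.95   -0.03   -0.02   -0.03   -0.03   -0.10   -0.08   -0.05]
  [ -0.09    0.96   -0.05   -0.07   -0.02   -0.03   -0.01   -0.09]
  [ -0.03   -0.07    0.91   -0.09   -0.07   -0.09   -0.04   -0.10]
  [ -0.04   -0.09   -0.06    0.92   -0.01   -0.01   -0.07   -0.07]
  [ -0.08   -0.07   -0.04   -0.01    0.93   -0.09   -0.06   -0.06]
  [ -0.05   -0.10   -0.08   -0.10   -0.06    0.92   -0.08   -0.08]
  [ -0.01   -0.07   -0.07   -0.03   -0.04   -0.05    0.97   -0.05]
  [ -0.04   -0.01   -0.08   -0.08   -0.07   -0.01   -0.02    0.95]
Leontief inverse L = M⁻¹:
  [  1.0831    0.0746    0.0657    0.0758    0.0638    0.1410    0.1159    0.0986]
  [  0.1244    1.0790    0.0937    0.1169    0.0523    0.0682    0.0454    0.1387]
  [  0.0826    0.1350    1.1596    0.1620    0.1212    0.1473    0.0910    0.1760]
  [  0.0758    0.1328    0.1081    1.1297    0.0423    0.0465    0.1026    0.1232]
  [  0.1245    0.1215    0.0936    0.0639    1.1124    0.1431    0.1031    0.1204]
  [  0.1059    0.1693    0.1528    0.1748    0.1119    1.1408    0.1337    0.1607]
  [  0.0427    0.1088    0.1125    0.0737    0.0714    0.0856    1.0590    0.0973]
  [  0.0714    0.0501    0.1214    0.1213    0.1017    0.0473    0.0530    1.0960]
Total output x = L · d:
  x_0 = 1.0831·63 + 0.0746·50 + 0.0657·64 + 0.0758·96 + 0.0638·24 + 0.1410·15 + 0.1159·57 + 0.0986·28 = 96.4567
  x_1 = 0.1244·63 + 1.0790·50 + 0.0937·64 + 0.1169·96 + 0.0523·24 + 0.0682·15 + 0.0454·57 + 0.1387·28 = 87.7551
  x_2 = 0.0826·63 + 0.1350·50 + 1.1596·64 + 0.1620·96 + 0.1212·24 + 0.1473·15 + 0.0910·57 + 0.1760·28 = 116.9452
  x_3 = 0.0758·63 + 0.1328·50 + 0.1081·64 + 1.1297·96 + 0.0423·24 + 0.0465·15 + 0.1026·57 + 0.1232·28 = 137.7979
  x_4 = 0.1245·63 + 0.1215·50 + 0.0936·64 + 0.0639·96 + 1.1124·24 + 0.1431·15 + 0.1031·57 + 0.1204·28 = 64.1358
  x_5 = 0.1059·63 + 0.1693·50 + 0.1528·64 + 0.1748·96 + 0.1119·24 + 1.1408·15 + 0.1337·57 + 0.1607·28 = 73.6122
  x_6 = 0.0427·63 + 0.1088·50 + 0.1125·64 + 0.0737·96 + 0.0714·24 + 0.0856·15 + 1.0590·57 + 0.0973·28 = 88.4920
  x_7 = 0.0714·63 + 0.0501·50 + 0.1214·64 + 0.1213·96 + 0.1017·24 + 0.0473·15 + 0.0530·57 + 1.0960·28 = 63.2745
Output multipliers (column sums of L):
  Construction: 1.7105
  Finance: 1.8710
  Services: 1.9073
  Energy: 1.9181
  Textiles: 1.6769
  Mining: 1.8198
  Healthcare: 1.7036
  Electronics: 2.0108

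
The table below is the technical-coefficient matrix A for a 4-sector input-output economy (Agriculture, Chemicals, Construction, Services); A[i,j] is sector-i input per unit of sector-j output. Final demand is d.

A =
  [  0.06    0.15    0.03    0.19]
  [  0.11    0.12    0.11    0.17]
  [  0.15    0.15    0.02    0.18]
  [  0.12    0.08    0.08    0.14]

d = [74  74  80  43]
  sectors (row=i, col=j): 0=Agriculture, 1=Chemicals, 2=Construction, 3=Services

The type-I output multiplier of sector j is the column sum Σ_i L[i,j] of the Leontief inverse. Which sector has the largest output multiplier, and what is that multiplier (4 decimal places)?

Services (2.2458)

Form M = I − A:
  [  0.94   -0.15   -0.03   -0.19]
  [ -0.11    0.88   -0.11   -0.17]
  [ -0.15   -0.15    0.98   -0.18]
  [ -0.12   -0.08   -0.08    0.86]
Leontief inverse L = M⁻¹:
  [  1.1466    0.2395    0.0880    0.3191]
  [  0.2131    1.2316    0.1714    0.3264]
  [  0.2454    0.2567    1.0838    0.3318]
  [  0.2026    0.1719    0.1290    1.2685]
Total output x = L · d:
  x_0 = 1.1466·74 + 0.2395·74 + 0.0880·80 + 0.3191·43 = 123.3338
  x_1 = 0.2131·74 + 1.2316·74 + 0.1714·80 + 0.3264·43 = 134.6592
  x_2 = 0.2454·74 + 0.2567·74 + 1.0838·80 + 0.3318·43 = 138.1268
  x_3 = 0.2026·74 + 0.1719·74 + 0.1290·80 + 1.2685·43 = 92.5848
Output multipliers (column sums of L):
  Agriculture: 1.8078
  Chemicals: 1.8996
  Construction: 1.4723
  Services: 2.2458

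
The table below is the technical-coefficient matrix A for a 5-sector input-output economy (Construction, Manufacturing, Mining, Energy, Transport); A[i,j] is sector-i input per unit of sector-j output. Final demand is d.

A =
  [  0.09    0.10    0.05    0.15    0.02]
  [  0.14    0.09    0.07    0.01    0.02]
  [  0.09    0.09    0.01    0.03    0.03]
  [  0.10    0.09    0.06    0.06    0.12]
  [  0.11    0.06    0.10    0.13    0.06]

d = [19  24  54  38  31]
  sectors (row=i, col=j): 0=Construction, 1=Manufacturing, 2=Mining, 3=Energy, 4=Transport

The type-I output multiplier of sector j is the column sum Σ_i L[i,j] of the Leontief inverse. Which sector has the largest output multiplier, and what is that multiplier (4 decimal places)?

Form M = I − A:
  [  0.91   -0.10   -0.05   -0.15   -0.02]
  [ -0.14    0.91   -0.07   -0.01   -0.02]
  [ -0.09   -0.09    0.99   -0.03   -0.03]
  [ -0.10   -0.09   -0.06    0.94   -0.12]
  [ -0.11   -0.06   -0.10   -0.13    0.94]
Leontief inverse L = M⁻¹:
  [  1.1606    0.1594    0.0875    0.1974    0.0561]
  [  0.1949    1.1375    0.0972    0.0516    0.0380]
  [  0.1342    0.1262    1.0343    0.0622    0.0465]
  [  0.1745    0.1499    0.1026    1.1177    0.1529]
  [  0.1867    0.1254    0.1407    0.1876    1.0989]
Total output x = L · d:
  x_0 = 1.1606·19 + 0.1594·24 + 0.0875·54 + 0.1974·38 + 0.0561·31 = 39.8438
  x_1 = 0.1949·19 + 1.1375·24 + 0.0972·54 + 0.0516·38 + 0.0380·31 = 39.3935
  x_2 = 0.1342·19 + 0.1262·24 + 1.0343·54 + 0.0622·38 + 0.0465·31 = 65.2341
  x_3 = 0.1745·19 + 0.1499·24 + 0.1026·54 + 1.1177·38 + 0.1529·31 = 59.6654
  x_4 = 0.1867·19 + 0.1254·24 + 0.1407·54 + 0.1876·38 + 1.0989·31 = 55.3472
Output multipliers (column sums of L):
  Construction: 1.8508
  Manufacturing: 1.6986
  Mining: 1.4623
  Energy: 1.6165
  Transport: 1.3924

Construction (1.8508)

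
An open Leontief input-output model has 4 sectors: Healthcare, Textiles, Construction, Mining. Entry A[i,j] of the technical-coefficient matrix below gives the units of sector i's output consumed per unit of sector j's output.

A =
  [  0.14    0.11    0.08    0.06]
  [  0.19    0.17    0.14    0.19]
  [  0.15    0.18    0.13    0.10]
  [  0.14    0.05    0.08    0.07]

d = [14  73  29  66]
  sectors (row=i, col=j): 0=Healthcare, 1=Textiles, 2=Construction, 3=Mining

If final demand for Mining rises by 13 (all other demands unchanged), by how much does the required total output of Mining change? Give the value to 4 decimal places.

Form M = I − A:
  [  0.86   -0.11   -0.08   -0.06]
  [ -0.19    0.83   -0.14   -0.19]
  [ -0.15   -0.18    0.87   -0.10]
  [ -0.14   -0.05   -0.08    0.93]
Leontief inverse L = M⁻¹:
  [  1.2609    0.2110    0.1630    0.1420]
  [  0.3987    1.3388    0.2824    0.3296]
  [  0.3274    0.3285    1.2529    0.2230]
  [  0.2394    0.1320    0.1475    1.1335]
Total output x = L · d:
  x_0 = 1.2609·14 + 0.2110·73 + 0.1630·29 + 0.1420·66 = 47.1535
  x_1 = 0.3987·14 + 1.3388·73 + 0.2824·29 + 0.3296·66 = 133.2536
  x_2 = 0.3274·14 + 0.3285·73 + 1.2529·29 + 0.2230·66 = 79.6168
  x_3 = 0.2394·14 + 0.1320·73 + 0.1475·29 + 1.1335·66 = 92.0790
Δx_3 = L[3,3] · Δd_3 = 1.1335 · 13 = 14.7361

14.7361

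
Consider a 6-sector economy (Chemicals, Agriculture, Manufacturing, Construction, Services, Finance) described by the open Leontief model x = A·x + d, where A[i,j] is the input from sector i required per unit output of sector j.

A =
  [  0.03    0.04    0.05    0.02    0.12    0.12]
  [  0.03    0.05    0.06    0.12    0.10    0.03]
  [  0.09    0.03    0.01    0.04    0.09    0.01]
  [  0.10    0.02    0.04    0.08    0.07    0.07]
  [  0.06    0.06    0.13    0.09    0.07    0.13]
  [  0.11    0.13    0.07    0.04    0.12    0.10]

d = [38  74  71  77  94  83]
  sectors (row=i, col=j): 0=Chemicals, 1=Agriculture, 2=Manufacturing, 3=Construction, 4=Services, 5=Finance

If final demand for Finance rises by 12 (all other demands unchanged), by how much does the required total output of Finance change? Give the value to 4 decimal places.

14.1871

Form M = I − A:
  [  0.97   -0.04   -0.05   -0.02   -0.12   -0.12]
  [ -0.03    0.95   -0.06   -0.12   -0.10   -0.03]
  [ -0.09   -0.03    0.99   -0.04   -0.09   -0.01]
  [ -0.10   -0.02   -0.04    0.92   -0.07   -0.07]
  [ -0.06   -0.06   -0.13   -0.09    0.93   -0.13]
  [ -0.11   -0.13   -0.07   -0.04   -0.12    0.90]
Leontief inverse L = M⁻¹:
  [  1.0816    0.0865    0.0998    0.0652    0.1867    0.1802]
  [  0.0798    1.0844    0.1035    0.1670    0.1603    0.0841]
  [  0.1204    0.0555    1.0440    0.0708    0.1349    0.0545]
  [  0.1480    0.0586    0.0831    1.1202    0.1344    0.1291]
  [  0.1308    0.1155    0.1862    0.1483    1.1599    0.2024]
  [  0.1771    0.1895    0.1369    0.1072    0.2171    1.1823]
Total output x = L · d:
  x_0 = 1.0816·38 + 0.0865·74 + 0.0998·71 + 0.0652·77 + 0.1867·94 + 0.1802·83 = 92.1164
  x_1 = 0.0798·38 + 1.0844·74 + 0.1035·71 + 0.1670·77 + 0.1603·94 + 0.0841·83 = 125.5400
  x_2 = 0.1204·38 + 0.0555·74 + 1.0440·71 + 0.0708·77 + 0.1349·94 + 0.0545·83 = 105.4610
  x_3 = 0.1480·38 + 0.0586·74 + 0.0831·71 + 1.1202·77 + 0.1344·94 + 0.1291·83 = 125.4650
  x_4 = 0.1308·38 + 0.1155·74 + 0.1862·71 + 0.1483·77 + 1.1599·94 + 0.2024·83 = 163.9835
  x_5 = 0.1771·38 + 0.1895·74 + 0.1369·71 + 0.1072·77 + 0.2171·94 + 1.1823·83 = 157.2577
Δx_5 = L[5,5] · Δd_5 = 1.1823 · 12 = 14.1871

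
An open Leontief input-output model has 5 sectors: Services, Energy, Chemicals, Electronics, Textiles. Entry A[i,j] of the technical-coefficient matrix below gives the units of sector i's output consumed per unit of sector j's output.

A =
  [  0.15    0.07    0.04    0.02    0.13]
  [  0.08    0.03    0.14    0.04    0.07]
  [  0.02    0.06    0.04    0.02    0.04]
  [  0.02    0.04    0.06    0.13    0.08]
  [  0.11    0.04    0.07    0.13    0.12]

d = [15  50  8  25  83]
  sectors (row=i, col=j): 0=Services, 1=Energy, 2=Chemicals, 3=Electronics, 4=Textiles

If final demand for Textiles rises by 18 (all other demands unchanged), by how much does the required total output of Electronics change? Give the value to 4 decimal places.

2.2260

Form M = I − A:
  [  0.85   -0.07   -0.04   -0.02   -0.13]
  [ -0.08    0.97   -0.14   -0.04   -0.07]
  [ -0.02   -0.06    0.96   -0.02   -0.04]
  [ -0.02   -0.04   -0.06    0.87   -0.08]
  [ -0.11   -0.04   -0.07   -0.13    0.88]
Leontief inverse L = M⁻¹:
  [  1.2153    0.1037    0.0842    0.0641    0.1974]
  [  0.1204    1.0581    0.1724    0.0728    0.1164]
  [  0.0409    0.0728    1.0610    0.0382    0.0635]
  [  0.0518    0.0631    0.0938    1.1741    0.1237]
  [  0.1683    0.0762    0.1166    0.1878    1.1897]
Total output x = L · d:
  x_0 = 1.2153·15 + 0.1037·50 + 0.0842·8 + 0.0641·25 + 0.1974·83 = 42.0775
  x_1 = 0.1204·15 + 1.0581·50 + 0.1724·8 + 0.0728·25 + 0.1164·83 = 67.5699
  x_2 = 0.0409·15 + 0.0728·50 + 1.0610·8 + 0.0382·25 + 0.0635·83 = 18.9685
  x_3 = 0.0518·15 + 0.0631·50 + 0.0938·8 + 1.1741·25 + 0.1237·83 = 44.2973
  x_4 = 0.1683·15 + 0.0762·50 + 0.1166·8 + 0.1878·25 + 1.1897·83 = 110.7020
Δx_3 = L[3,4] · Δd_4 = 0.1237 · 18 = 2.2260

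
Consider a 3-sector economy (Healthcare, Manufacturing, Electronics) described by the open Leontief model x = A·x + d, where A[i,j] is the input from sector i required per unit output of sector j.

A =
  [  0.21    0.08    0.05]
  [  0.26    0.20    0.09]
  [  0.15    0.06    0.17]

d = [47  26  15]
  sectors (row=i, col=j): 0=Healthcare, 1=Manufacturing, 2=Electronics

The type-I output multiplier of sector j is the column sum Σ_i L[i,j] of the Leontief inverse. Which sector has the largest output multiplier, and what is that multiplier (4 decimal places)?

Form M = I − A:
  [  0.79   -0.08   -0.05]
  [ -0.26    0.80   -0.09]
  [ -0.15   -0.06    0.83]
Leontief inverse L = M⁻¹:
  [  1.3300    0.1402    0.0953]
  [  0.4631    1.3090    0.1698]
  [  0.2738    0.1200    1.2343]
Total output x = L · d:
  x_0 = 1.3300·47 + 0.1402·26 + 0.0953·15 = 67.5861
  x_1 = 0.4631·47 + 1.3090·26 + 0.1698·15 = 58.3472
  x_2 = 0.2738·47 + 0.1200·26 + 1.2343·15 = 34.5045
Output multipliers (column sums of L):
  Healthcare: 2.0670
  Manufacturing: 1.5692
  Electronics: 1.4995

Healthcare (2.0670)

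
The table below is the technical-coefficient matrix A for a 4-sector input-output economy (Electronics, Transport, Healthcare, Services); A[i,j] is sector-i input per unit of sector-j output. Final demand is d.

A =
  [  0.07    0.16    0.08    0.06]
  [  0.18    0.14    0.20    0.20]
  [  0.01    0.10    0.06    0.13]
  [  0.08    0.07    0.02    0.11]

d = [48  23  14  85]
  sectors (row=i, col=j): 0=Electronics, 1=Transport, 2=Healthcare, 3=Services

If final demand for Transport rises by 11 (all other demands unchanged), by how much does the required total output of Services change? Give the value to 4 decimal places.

1.3839

Form M = I − A:
  [  0.93   -0.16   -0.08   -0.06]
  [ -0.18    0.86   -0.20   -0.20]
  [ -0.01   -0.10    0.94   -0.13]
  [ -0.08   -0.07   -0.02    0.89]
Leontief inverse L = M⁻¹:
  [  1.1368    0.2416    0.1514    0.1530]
  [  0.2810    1.2789    0.3035    0.3507]
  [  0.0594    0.1560    1.1063    0.2007]
  [  0.1256    0.1258    0.0623    1.1694]
Total output x = L · d:
  x_0 = 1.1368·48 + 0.2416·23 + 0.1514·14 + 0.1530·85 = 75.2509
  x_1 = 0.2810·48 + 1.2789·23 + 0.3035·14 + 0.3507·85 = 76.9551
  x_2 = 0.0594·48 + 0.1560·23 + 1.1063·14 + 0.2007·85 = 38.9828
  x_3 = 0.1256·48 + 0.1258·23 + 0.0623·14 + 1.1694·85 = 109.1984
Δx_3 = L[3,1] · Δd_1 = 0.1258 · 11 = 1.3839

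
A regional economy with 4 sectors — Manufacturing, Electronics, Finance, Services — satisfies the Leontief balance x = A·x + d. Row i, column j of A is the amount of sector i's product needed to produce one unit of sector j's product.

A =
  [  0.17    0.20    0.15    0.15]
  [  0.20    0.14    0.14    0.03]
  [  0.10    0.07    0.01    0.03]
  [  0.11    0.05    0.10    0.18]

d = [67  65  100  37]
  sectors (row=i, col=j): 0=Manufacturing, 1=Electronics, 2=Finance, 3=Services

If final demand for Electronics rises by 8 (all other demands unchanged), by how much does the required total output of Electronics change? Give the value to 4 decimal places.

10.1723

Form M = I − A:
  [  0.83   -0.20   -0.15   -0.15]
  [ -0.20    0.86   -0.14   -0.03]
  [ -0.10   -0.07    0.99   -0.03]
  [ -0.11   -0.05   -0.10    0.82]
Leontief inverse L = M⁻¹:
  [  1.3608    0.3554    0.2839    0.2723]
  [  0.3518    1.2715    0.2452    0.1198]
  [  0.1691    0.1301    1.0617    0.0745]
  [  0.2246    0.1411    0.1825    1.2724]
Total output x = L · d:
  x_0 = 1.3608·67 + 0.3554·65 + 0.2839·100 + 0.2723·37 = 152.7409
  x_1 = 0.3518·67 + 1.2715·65 + 0.2452·100 + 0.1198·37 = 135.1792
  x_2 = 0.1691·67 + 0.1301·65 + 1.0617·100 + 0.0745·37 = 128.7103
  x_3 = 0.2246·67 + 0.1411·65 + 0.1825·100 + 1.2724·37 = 89.5506
Δx_1 = L[1,1] · Δd_1 = 1.2715 · 8 = 10.1723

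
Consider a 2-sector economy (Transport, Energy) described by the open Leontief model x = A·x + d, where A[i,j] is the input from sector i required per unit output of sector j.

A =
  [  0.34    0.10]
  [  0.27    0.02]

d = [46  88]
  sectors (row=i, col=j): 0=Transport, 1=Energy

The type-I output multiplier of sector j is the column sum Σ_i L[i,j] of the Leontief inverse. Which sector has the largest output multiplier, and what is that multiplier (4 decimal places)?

Form M = I − A:
  [  0.66   -0.10]
  [ -0.27    0.98]
Leontief inverse L = M⁻¹:
  [  1.5812    0.1613]
  [  0.4356    1.0649]
Total output x = L · d:
  x_0 = 1.5812·46 + 0.1613·88 = 86.9313
  x_1 = 0.4356·46 + 1.0649·88 = 113.7464
Output multipliers (column sums of L):
  Transport: 2.0168
  Energy: 1.2262

Transport (2.0168)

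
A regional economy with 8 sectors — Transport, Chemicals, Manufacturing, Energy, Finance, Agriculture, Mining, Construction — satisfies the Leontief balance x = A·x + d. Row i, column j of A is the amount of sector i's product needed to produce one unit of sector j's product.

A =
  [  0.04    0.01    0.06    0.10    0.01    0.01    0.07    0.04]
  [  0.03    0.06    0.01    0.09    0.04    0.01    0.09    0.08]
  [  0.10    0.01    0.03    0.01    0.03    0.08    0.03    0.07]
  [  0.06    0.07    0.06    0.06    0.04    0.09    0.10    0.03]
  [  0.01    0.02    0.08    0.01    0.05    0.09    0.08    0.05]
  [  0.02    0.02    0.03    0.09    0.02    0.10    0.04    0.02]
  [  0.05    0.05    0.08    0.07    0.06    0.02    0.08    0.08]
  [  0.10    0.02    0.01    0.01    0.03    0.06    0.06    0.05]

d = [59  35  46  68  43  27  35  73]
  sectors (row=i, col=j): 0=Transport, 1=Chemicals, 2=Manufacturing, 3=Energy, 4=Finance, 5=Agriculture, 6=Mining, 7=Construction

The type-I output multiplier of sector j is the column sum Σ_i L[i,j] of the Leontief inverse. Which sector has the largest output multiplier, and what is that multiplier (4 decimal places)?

Form M = I − A:
  [  0.96   -0.01   -0.06   -0.10   -0.01   -0.01   -0.07   -0.04]
  [ -0.03    0.94   -0.01   -0.09   -0.04   -0.01   -0.09   -0.08]
  [ -0.10   -0.01    0.97   -0.01   -0.03   -0.08   -0.03   -0.07]
  [ -0.06   -0.07   -0.06    0.94   -0.04   -0.09   -0.10   -0.03]
  [ -0.01   -0.02   -0.08   -0.01    0.95   -0.09   -0.08   -0.05]
  [ -0.02   -0.02   -0.03   -0.09   -0.02    0.90   -0.04   -0.02]
  [ -0.05   -0.05   -0.08   -0.07   -0.06   -0.02    0.92   -0.08]
  [ -0.10   -0.02   -0.01   -0.01   -0.03   -0.06   -0.06    0.95]
Leontief inverse L = M⁻¹:
  [  1.0745    0.0312    0.0888    0.1318    0.0311    0.0436    0.1112    0.0705]
  [  0.0680    1.0871    0.0434    0.1289    0.0670    0.0473    0.1425    0.1182]
  [  0.1300    0.0250    1.0559    0.0448    0.0473    0.1128    0.0670    0.0973]
  [  0.1027    0.0994    0.1001    1.1119    0.0705    0.1379    0.1587    0.0752]
  [  0.0441    0.0386    0.1091    0.0433    1.0730    0.1305    0.1198    0.0838]
  [  0.0481    0.0407    0.0566    0.1254    0.0397    1.1385    0.0791    0.0463]
  [  0.0962    0.0771    0.1182    0.1121    0.0898    0.0662    1.1367    0.1246]
  [  0.1275    0.0361    0.0369    0.0451    0.0480    0.0884    0.0977    1.0778]
Total output x = L · d:
  x_0 = 1.0745·59 + 0.0312·35 + 0.0888·46 + 0.1318·68 + 0.0311·43 + 0.0436·27 + 0.1112·35 + 0.0705·73 = 89.0874
  x_1 = 0.0680·59 + 1.0871·35 + 0.0434·46 + 0.1289·68 + 0.0670·43 + 0.0473·27 + 0.1425·35 + 0.1182·73 = 70.5962
  x_2 = 0.1300·59 + 0.0250·35 + 1.0559·46 + 0.0448·68 + 0.0473·43 + 0.1128·27 + 0.0670·35 + 0.0973·73 = 74.6934
  x_3 = 0.1027·59 + 0.0994·35 + 0.1001·46 + 1.1119·68 + 0.0705·43 + 0.1379·27 + 0.1587·35 + 0.0752·73 = 107.5567
  x_4 = 0.0441·59 + 0.0386·35 + 0.1091·46 + 0.0433·68 + 1.0730·43 + 0.1305·27 + 0.1198·35 + 0.0838·73 = 71.8902
  x_5 = 0.0481·59 + 0.0407·35 + 0.0566·46 + 0.1254·68 + 0.0397·43 + 1.1385·27 + 0.0791·35 + 0.0463·73 = 53.9924
  x_6 = 0.0962·59 + 0.0771·35 + 0.1182·46 + 0.1121·68 + 0.0898·43 + 0.0662·27 + 1.1367·35 + 0.1246·73 = 75.9675
  x_7 = 0.1275·59 + 0.0361·35 + 0.0369·46 + 0.0451·68 + 0.0480·43 + 0.0884·27 + 0.0977·35 + 1.0778·73 = 100.1026
Output multipliers (column sums of L):
  Transport: 1.6912
  Chemicals: 1.4353
  Manufacturing: 1.6089
  Energy: 1.7434
  Finance: 1.4665
  Agriculture: 1.7653
  Mining: 1.9127
  Construction: 1.6937

Mining (1.9127)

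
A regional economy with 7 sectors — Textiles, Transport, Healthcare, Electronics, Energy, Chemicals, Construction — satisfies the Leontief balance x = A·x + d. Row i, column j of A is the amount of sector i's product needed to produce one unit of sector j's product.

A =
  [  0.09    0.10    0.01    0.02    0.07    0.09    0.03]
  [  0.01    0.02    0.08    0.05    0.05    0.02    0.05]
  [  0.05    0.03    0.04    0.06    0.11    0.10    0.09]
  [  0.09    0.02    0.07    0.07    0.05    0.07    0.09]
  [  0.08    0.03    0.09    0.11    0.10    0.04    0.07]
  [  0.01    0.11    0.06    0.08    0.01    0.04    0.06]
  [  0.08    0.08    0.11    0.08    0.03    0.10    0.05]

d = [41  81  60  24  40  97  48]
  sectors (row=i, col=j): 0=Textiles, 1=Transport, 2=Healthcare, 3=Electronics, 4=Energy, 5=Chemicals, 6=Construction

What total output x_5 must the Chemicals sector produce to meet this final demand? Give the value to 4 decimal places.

134.1263

Form M = I − A:
  [  0.91   -0.10   -0.01   -0.02   -0.07   -0.09   -0.03]
  [ -0.01    0.98   -0.08   -0.05   -0.05   -0.02   -0.05]
  [ -0.05   -0.03    0.96   -0.06   -0.11   -0.10   -0.09]
  [ -0.09   -0.02   -0.07    0.93   -0.05   -0.07   -0.09]
  [ -0.08   -0.03   -0.09   -0.11    0.90   -0.04   -0.07]
  [ -0.01   -0.11   -0.06   -0.08   -0.01    0.96   -0.06]
  [ -0.08   -0.08   -0.11   -0.08   -0.03   -0.10    0.95]
Leontief inverse L = M⁻¹:
  [  1.1273    0.1419    0.0550    0.0658    0.1098    0.1311    0.0709]
  [  0.0418    1.0458    0.1150    0.0866    0.0837    0.0564    0.0852]
  [  0.1020    0.0809    1.0998    0.1224    0.1602    0.1565    0.1450]
  [  0.1413    0.0701    0.1228    1.1249    0.0985    0.1284    0.1417]
  [  0.1413    0.0807    0.1514    0.1748    1.1604    0.1055    0.1318]
  [  0.0444    0.1413    0.1048    0.1226    0.0463    1.0812    0.1021]
  [  0.1313    0.1327    0.1678    0.1402    0.0847    0.1619    1.1094]
Total output x = L · d:
  x_0 = 1.1273·41 + 0.1419·81 + 0.0550·60 + 0.0658·24 + 0.1098·40 + 0.1311·97 + 0.0709·48 = 83.1031
  x_1 = 0.0418·41 + 1.0458·81 + 0.1150·60 + 0.0866·24 + 0.0837·40 + 0.0564·97 + 0.0852·48 = 108.3129
  x_2 = 0.1020·41 + 0.0809·81 + 1.0998·60 + 0.1224·24 + 0.1602·40 + 0.1565·97 + 0.1450·48 = 108.2039
  x_3 = 0.1413·41 + 0.0701·81 + 0.1228·60 + 1.1249·24 + 0.0985·40 + 0.1284·97 + 0.1417·48 = 69.0424
  x_4 = 0.1413·41 + 0.0807·81 + 0.1514·60 + 0.1748·24 + 1.1604·40 + 0.1055·97 + 0.1318·48 = 88.5878
  x_5 = 0.0444·41 + 0.1413·81 + 0.1048·60 + 0.1226·24 + 0.0463·40 + 1.0812·97 + 0.1021·48 = 134.1263
  x_6 = 0.1313·41 + 0.1327·81 + 0.1678·60 + 0.1402·24 + 0.0847·40 + 0.1619·97 + 1.1094·48 = 101.9046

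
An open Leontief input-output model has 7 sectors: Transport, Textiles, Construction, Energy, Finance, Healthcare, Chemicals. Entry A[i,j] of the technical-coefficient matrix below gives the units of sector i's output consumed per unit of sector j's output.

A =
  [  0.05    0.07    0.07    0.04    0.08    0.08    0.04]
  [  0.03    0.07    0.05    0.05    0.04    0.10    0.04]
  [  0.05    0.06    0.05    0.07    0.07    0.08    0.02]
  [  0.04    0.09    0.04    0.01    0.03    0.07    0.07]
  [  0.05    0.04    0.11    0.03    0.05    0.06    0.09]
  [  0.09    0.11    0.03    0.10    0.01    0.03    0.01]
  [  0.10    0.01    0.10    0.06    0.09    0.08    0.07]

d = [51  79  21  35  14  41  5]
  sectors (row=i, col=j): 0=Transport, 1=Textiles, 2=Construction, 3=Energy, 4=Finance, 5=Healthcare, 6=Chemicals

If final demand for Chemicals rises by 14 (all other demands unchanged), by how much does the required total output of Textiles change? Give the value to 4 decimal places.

0.9451

Form M = I − A:
  [  0.95   -0.07   -0.07   -0.04   -0.08   -0.08   -0.04]
  [ -0.03    0.93   -0.05   -0.05   -0.04   -0.10   -0.04]
  [ -0.05   -0.06    0.95   -0.07   -0.07   -0.08   -0.02]
  [ -0.04   -0.09   -0.04    0.99   -0.03   -0.07   -0.07]
  [ -0.05   -0.04   -0.11   -0.03    0.95   -0.06   -0.09]
  [ -0.09   -0.11   -0.03   -0.10   -0.01    0.97   -0.01]
  [ -0.10   -0.01   -0.10   -0.06   -0.09   -0.08    0.93]
Leontief inverse L = M⁻¹:
  [  1.0920    0.1186    0.1153    0.0794    0.1163    0.1308    0.0732]
  [  0.0678    1.1150    0.0870    0.0859    0.0697    0.1438    0.0675]
  [  0.0879    0.1070    1.0903    0.1050    0.1017    0.1263    0.0509]
  [  0.0761    0.1288    0.0771    1.0442    0.0608    0.1130    0.0962]
  [  0.0950    0.0857    0.1574    0.0712    1.0910    0.1124    0.1233]
  [  0.1221    0.1556    0.0655    0.1298    0.0408    1.0775    0.0387]
  [  0.1522    0.0662    0.1564    0.1062    0.1372    0.1400    1.1108]
Total output x = L · d:
  x_0 = 1.0920·51 + 0.1186·79 + 0.1153·21 + 0.0794·35 + 0.1163·14 + 0.1308·41 + 0.0732·5 = 77.6168
  x_1 = 0.0678·51 + 1.1150·79 + 0.0870·21 + 0.0859·35 + 0.0697·14 + 0.1438·41 + 0.0675·5 = 103.5901
  x_2 = 0.0879·51 + 0.1070·79 + 1.0903·21 + 0.1050·35 + 0.1017·14 + 0.1263·41 + 0.0509·5 = 46.3558
  x_3 = 0.0761·51 + 0.1288·79 + 0.0771·21 + 1.0442·35 + 0.0608·14 + 0.1130·41 + 0.0962·5 = 58.1830
  x_4 = 0.0950·51 + 0.0857·79 + 0.1574·21 + 0.0712·35 + 1.0910·14 + 0.1124·41 + 0.1233·5 = 37.9169
  x_5 = 0.1221·51 + 0.1556·79 + 0.0655·21 + 0.1298·35 + 0.0408·14 + 1.0775·41 + 0.0387·5 = 69.3822
  x_6 = 0.1522·51 + 0.0662·79 + 0.1564·21 + 0.1062·35 + 0.1372·14 + 0.1400·41 + 1.1108·5 = 33.2121
Δx_1 = L[1,6] · Δd_6 = 0.0675 · 14 = 0.9451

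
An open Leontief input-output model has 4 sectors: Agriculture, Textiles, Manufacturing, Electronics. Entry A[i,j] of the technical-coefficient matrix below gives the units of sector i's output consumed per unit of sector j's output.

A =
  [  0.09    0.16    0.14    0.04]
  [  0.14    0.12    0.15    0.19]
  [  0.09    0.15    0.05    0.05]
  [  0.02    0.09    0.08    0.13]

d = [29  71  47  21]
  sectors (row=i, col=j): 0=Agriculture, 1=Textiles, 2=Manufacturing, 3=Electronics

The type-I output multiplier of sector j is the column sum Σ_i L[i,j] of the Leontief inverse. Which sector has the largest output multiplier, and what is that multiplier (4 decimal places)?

Textiles (1.9010)

Form M = I − A:
  [  0.91   -0.16   -0.14   -0.04]
  [ -0.14    0.88   -0.15   -0.19]
  [ -0.09   -0.15    0.95   -0.05]
  [ -0.02   -0.09   -0.08    0.87]
Leontief inverse L = M⁻¹:
  [  1.1641    0.2624    0.2234    0.1237]
  [  0.2243    1.2513    0.2557    0.2983]
  [  0.1491    0.2307    1.1213    0.1217]
  [  0.0637    0.1567    0.1347    1.1943]
Total output x = L · d:
  x_0 = 1.1641·29 + 0.2624·71 + 0.2234·47 + 0.1237·21 = 65.4831
  x_1 = 0.2243·29 + 1.2513·71 + 0.2557·47 + 0.2983·21 = 113.6289
  x_2 = 0.1491·29 + 0.2307·71 + 1.1213·47 + 0.1217·21 = 75.9547
  x_3 = 0.0637·29 + 0.1567·71 + 0.1347·47 + 1.1943·21 = 44.3823
Output multipliers (column sums of L):
  Agriculture: 1.6012
  Textiles: 1.9010
  Manufacturing: 1.7351
  Electronics: 1.7379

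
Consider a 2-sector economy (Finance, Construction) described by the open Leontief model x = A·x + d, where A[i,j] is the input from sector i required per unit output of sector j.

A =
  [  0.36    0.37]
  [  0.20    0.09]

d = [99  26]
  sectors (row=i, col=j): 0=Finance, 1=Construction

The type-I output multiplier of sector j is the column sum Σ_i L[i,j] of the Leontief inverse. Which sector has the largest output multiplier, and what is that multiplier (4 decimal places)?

Form M = I − A:
  [  0.64   -0.37]
  [ -0.20    0.91]
Leontief inverse L = M⁻¹:
  [  1.7899    0.7278]
  [  0.3934    1.2589]
Total output x = L · d:
  x_0 = 1.7899·99 + 0.7278·26 = 196.1251
  x_1 = 0.3934·99 + 1.2589·26 = 71.6758
Output multipliers (column sums of L):
  Finance: 2.1833
  Construction: 1.9866

Finance (2.1833)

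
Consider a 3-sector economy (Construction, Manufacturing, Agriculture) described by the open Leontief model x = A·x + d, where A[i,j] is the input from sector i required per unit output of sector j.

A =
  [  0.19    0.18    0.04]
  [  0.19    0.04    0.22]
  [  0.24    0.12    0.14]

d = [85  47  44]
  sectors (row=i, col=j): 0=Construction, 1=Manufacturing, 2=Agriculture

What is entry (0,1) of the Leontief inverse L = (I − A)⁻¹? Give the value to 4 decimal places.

L[0,1] = 0.2668

Form M = I − A:
  [  0.81   -0.18   -0.04]
  [ -0.19    0.96   -0.22]
  [ -0.24   -0.12    0.86]
Leontief inverse L = M⁻¹:
  [  1.3358    0.2668    0.1304]
  [  0.3614    1.1482    0.3105]
  [  0.4232    0.2347    1.2425]
Total output x = L · d:
  x_0 = 1.3358·85 + 0.2668·47 + 0.1304·44 = 131.8137
  x_1 = 0.3614·85 + 1.1482·47 + 0.3105·44 = 98.3460
  x_2 = 0.4232·85 + 0.2347·47 + 1.2425·44 = 101.6707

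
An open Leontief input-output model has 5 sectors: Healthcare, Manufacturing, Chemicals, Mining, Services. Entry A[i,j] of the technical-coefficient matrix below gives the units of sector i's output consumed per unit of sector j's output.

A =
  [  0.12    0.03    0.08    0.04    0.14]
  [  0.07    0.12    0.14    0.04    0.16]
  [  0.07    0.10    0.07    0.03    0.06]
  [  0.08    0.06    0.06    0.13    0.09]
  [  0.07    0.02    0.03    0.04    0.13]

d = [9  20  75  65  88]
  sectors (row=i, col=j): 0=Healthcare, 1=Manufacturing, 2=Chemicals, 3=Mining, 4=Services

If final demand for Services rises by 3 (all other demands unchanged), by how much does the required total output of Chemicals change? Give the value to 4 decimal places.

0.3786

Form M = I − A:
  [  0.88   -0.03   -0.08   -0.04   -0.14]
  [ -0.07    0.88   -0.14   -0.04   -0.16]
  [ -0.07   -0.10    0.93   -0.03   -0.06]
  [ -0.08   -0.06   -0.06    0.87   -0.09]
  [ -0.07   -0.02   -0.03   -0.04    0.87]
Leontief inverse L = M⁻¹:
  [  1.1748    0.0637    0.1222    0.0711    0.2166]
  [  0.1375    1.1754    0.2023    0.0793    0.2604]
  [  0.1146    0.1371    1.1134    0.0558    0.1262]
  [  0.1366    0.1007    0.1080    1.1718    0.1692]
  [  0.1079    0.0415    0.0578    0.0633    1.1850]
Total output x = L · d:
  x_0 = 1.1748·9 + 0.0637·20 + 0.1222·75 + 0.0711·65 + 0.2166·88 = 44.6946
  x_1 = 0.1375·9 + 1.1754·20 + 0.2023·75 + 0.0793·65 + 0.2604·88 = 67.9905
  x_2 = 0.1146·9 + 0.1371·20 + 1.1134·75 + 0.0558·65 + 0.1262·88 = 102.0124
  x_3 = 0.1366·9 + 0.1007·20 + 0.1080·75 + 1.1718·65 + 0.1692·88 = 102.3952
  x_4 = 0.1079·9 + 0.0415·20 + 0.0578·75 + 0.0633·65 + 1.1850·88 = 114.5340
Δx_2 = L[2,4] · Δd_4 = 0.1262 · 3 = 0.3786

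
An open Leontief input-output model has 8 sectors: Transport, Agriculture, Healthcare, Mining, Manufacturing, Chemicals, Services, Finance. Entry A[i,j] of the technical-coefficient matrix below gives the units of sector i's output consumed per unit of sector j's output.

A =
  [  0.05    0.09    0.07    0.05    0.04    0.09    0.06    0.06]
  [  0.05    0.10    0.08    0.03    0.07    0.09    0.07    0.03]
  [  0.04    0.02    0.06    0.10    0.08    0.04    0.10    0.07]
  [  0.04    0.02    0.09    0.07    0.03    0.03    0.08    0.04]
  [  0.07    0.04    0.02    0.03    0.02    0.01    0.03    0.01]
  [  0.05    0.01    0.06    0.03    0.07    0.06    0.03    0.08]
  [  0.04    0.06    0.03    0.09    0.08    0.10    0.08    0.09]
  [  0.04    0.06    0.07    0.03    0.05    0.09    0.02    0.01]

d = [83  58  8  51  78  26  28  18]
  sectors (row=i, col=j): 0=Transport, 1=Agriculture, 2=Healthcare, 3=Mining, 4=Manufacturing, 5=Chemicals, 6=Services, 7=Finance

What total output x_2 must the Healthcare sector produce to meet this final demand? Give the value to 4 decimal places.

Form M = I − A:
  [  0.95   -0.09   -0.07   -0.05   -0.04   -0.09   -0.06   -0.06]
  [ -0.05    0.90   -0.08   -0.03   -0.07   -0.09   -0.07   -0.03]
  [ -0.04   -0.02    0.94   -0.10   -0.08   -0.04   -0.10   -0.07]
  [ -0.04   -0.02   -0.09    0.93   -0.03   -0.03   -0.08   -0.04]
  [ -0.07   -0.04   -0.02   -0.03    0.98   -0.01   -0.03   -0.01]
  [ -0.05   -0.01   -0.06   -0.03   -0.07    0.94   -0.03   -0.08]
  [ -0.04   -0.06   -0.03   -0.09   -0.08   -0.10    0.92   -0.09]
  [ -0.04   -0.06   -0.07   -0.03   -0.05   -0.09   -0.02    0.99]
Leontief inverse L = M⁻¹:
  [  1.0932    0.1348    0.1254    0.0989    0.0929    0.1494    0.1140    0.1066]
  [  0.0949    1.1461    0.1342    0.0800    0.1240    0.1492    0.1255    0.0779]
  [  0.0821    0.0609    1.1119    0.1517    0.1283    0.0945    0.1538    0.1145]
  [  0.0732    0.0527    0.1329    1.1147    0.0714    0.0751    0.1267    0.0788]
  [  0.0901    0.0639    0.0460    0.0532    1.0430    0.0385    0.0563    0.0316]
  [  0.0823    0.0407    0.0988    0.0654    0.1061    1.1008    0.0667    0.1119]
  [  0.0874    0.1065    0.0889    0.1416    0.1341    0.1623    1.1354    0.1382]
  [  0.0717    0.0899    0.1090    0.0648    0.0875    0.1293    0.0588    1.0442]
Total output x = L · d:
  x_0 = 1.0932·83 + 0.1348·58 + 0.1254·8 + 0.0989·51 + 0.0929·78 + 0.1494·26 + 0.1140·28 + 0.1066·18 = 120.8413
  x_1 = 0.0949·83 + 1.1461·58 + 0.1342·8 + 0.0800·51 + 0.1240·78 + 0.1492·26 + 0.1255·28 + 0.0779·18 = 97.9753
  x_2 = 0.0821·83 + 0.0609·58 + 1.1119·8 + 0.1517·51 + 0.1283·78 + 0.0945·26 + 0.1538·28 + 0.1145·18 = 45.8112
  x_3 = 0.0732·83 + 0.0527·58 + 0.1329·8 + 1.1147·51 + 0.0714·78 + 0.0751·26 + 0.1267·28 + 0.0788·18 = 79.5344
  x_4 = 0.0901·83 + 0.0639·58 + 0.0460·8 + 0.0532·51 + 1.0430·78 + 0.0385·26 + 0.0563·28 + 0.0316·18 = 98.7659
  x_5 = 0.0823·83 + 0.0407·58 + 0.0988·8 + 0.0654·51 + 0.1061·78 + 1.1008·26 + 0.0667·28 + 0.1119·18 = 54.1043
  x_6 = 0.0874·83 + 0.1065·58 + 0.0889·8 + 0.1416·51 + 0.1341·78 + 0.1623·26 + 1.1354·28 + 0.1382·18 = 70.3200
  x_7 = 0.0717·83 + 0.0899·58 + 0.1090·8 + 0.0648·51 + 0.0875·78 + 0.1293·26 + 0.0588·28 + 1.0442·18 = 45.9789

45.8112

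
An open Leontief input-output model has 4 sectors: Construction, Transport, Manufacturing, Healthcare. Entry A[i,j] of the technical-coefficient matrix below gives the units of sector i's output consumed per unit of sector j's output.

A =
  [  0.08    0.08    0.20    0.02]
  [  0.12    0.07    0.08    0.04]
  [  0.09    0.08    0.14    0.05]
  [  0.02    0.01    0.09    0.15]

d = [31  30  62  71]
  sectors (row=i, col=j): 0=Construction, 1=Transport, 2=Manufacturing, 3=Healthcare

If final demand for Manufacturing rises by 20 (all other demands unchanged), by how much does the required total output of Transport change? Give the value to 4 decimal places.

Form M = I − A:
  [  0.92   -0.08   -0.20   -0.02]
  [ -0.12    0.93   -0.08   -0.04]
  [ -0.09   -0.08    0.86   -0.05]
  [ -0.02   -0.01   -0.09    0.85]
Leontief inverse L = M⁻¹:
  [  1.1313    0.1219    0.2795    0.0488]
  [  0.1595    1.1023    0.1463    0.0642]
  [  0.1357    0.1169    1.2136    0.0801]
  [  0.0429    0.0282    0.1368    1.1869]
Total output x = L · d:
  x_0 = 1.1313·31 + 0.1219·30 + 0.2795·62 + 0.0488·71 = 59.5209
  x_1 = 0.1595·31 + 1.1023·30 + 0.1463·62 + 0.0642·71 = 51.6463
  x_2 = 0.1357·31 + 0.1169·30 + 1.2136·62 + 0.0801·71 = 88.6451
  x_3 = 0.0429·31 + 0.0282·30 + 0.1368·62 + 1.1869·71 = 94.9235
Δx_1 = L[1,2] · Δd_2 = 0.1463 · 20 = 2.9270

2.9270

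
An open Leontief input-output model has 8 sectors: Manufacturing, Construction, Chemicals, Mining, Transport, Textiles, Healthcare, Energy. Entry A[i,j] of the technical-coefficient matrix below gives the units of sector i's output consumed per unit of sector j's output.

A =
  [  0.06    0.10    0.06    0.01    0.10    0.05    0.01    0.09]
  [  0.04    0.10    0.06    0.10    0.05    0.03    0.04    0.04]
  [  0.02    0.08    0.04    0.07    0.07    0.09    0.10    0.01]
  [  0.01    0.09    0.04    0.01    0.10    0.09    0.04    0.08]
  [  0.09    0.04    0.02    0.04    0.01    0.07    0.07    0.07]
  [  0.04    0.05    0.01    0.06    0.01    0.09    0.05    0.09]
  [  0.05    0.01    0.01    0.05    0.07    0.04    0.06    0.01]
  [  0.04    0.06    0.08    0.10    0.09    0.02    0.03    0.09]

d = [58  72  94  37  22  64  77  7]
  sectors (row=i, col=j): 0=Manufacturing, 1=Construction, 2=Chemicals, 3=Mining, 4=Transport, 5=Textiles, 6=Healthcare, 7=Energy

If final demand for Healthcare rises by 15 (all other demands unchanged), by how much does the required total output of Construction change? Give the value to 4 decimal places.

1.2148

Form M = I − A:
  [  0.94   -0.10   -0.06   -0.01   -0.10   -0.05   -0.01   -0.09]
  [ -0.04    0.90   -0.06   -0.10   -0.05   -0.03   -0.04   -0.04]
  [ -0.02   -0.08    0.96   -0.07   -0.07   -0.09   -0.10   -0.01]
  [ -0.01   -0.09   -0.04    0.99   -0.10   -0.09   -0.04   -0.08]
  [ -0.09   -0.04   -0.02   -0.04    0.99   -0.07   -0.07   -0.07]
  [ -0.04   -0.05   -0.01   -0.06   -0.01    0.91   -0.05   -0.09]
  [ -0.05   -0.01   -0.01   -0.05   -0.07   -0.04    0.94   -0.01]
  [ -0.04   -0.06   -0.08   -0.10   -0.09   -0.02   -0.03    0.91]
Leontief inverse L = M⁻¹:
  [  1.1010    0.1598    0.0982    0.0635    0.1505    0.0988    0.0527    0.1445]
  [  0.0741    1.1581    0.0943    0.1464    0.1020    0.0794    0.0810    0.0887]
  [  0.0567    0.1313    1.0684    0.1157    0.1164    0.1411    0.1428    0.0578]
  [  0.0483    0.1415    0.0722    1.0614    0.1434    0.1369    0.0815    0.1306]
  [  0.1221    0.0882    0.0505    0.0801    1.0575    0.1109    0.1022    0.1170]
  [  0.0696    0.0968    0.0399    0.1021    0.0548    1.1308    0.0821    0.1375]
  [  0.0754    0.0417    0.0282    0.0746    0.1006    0.0721    1.0853    0.0430]
  [  0.0797    0.1227    0.1192    0.1519    0.1484    0.0752    0.0769    1.1465]
Total output x = L · d:
  x_0 = 1.1010·58 + 0.1598·72 + 0.0982·94 + 0.0635·37 + 0.1505·22 + 0.0988·64 + 0.0527·77 + 0.1445·7 = 101.6532
  x_1 = 0.0741·58 + 1.1581·72 + 0.0943·94 + 0.1464·37 + 0.1020·22 + 0.0794·64 + 0.0810·77 + 0.0887·7 = 116.1459
  x_2 = 0.0567·58 + 0.1313·72 + 1.0684·94 + 0.1157·37 + 0.1164·22 + 0.1411·64 + 0.1428·77 + 0.0578·7 = 140.4435
  x_3 = 0.0483·58 + 0.1415·72 + 0.0722·94 + 1.0614·37 + 0.1434·22 + 0.1369·64 + 0.0815·77 + 0.1306·7 = 78.1574
  x_4 = 0.1221·58 + 0.0882·72 + 0.0505·94 + 0.0801·37 + 1.0575·22 + 0.1109·64 + 0.1022·77 + 0.1170·7 = 60.1941
  x_5 = 0.0696·58 + 0.0968·72 + 0.0399·94 + 0.1021·37 + 0.0548·22 + 1.1308·64 + 0.0821·77 + 0.1375·7 = 99.3960
  x_6 = 0.0754·58 + 0.0417·72 + 0.0282·94 + 0.0746·37 + 0.1006·22 + 0.0721·64 + 1.0853·77 + 0.0430·7 = 103.4775
  x_7 = 0.0797·58 + 0.1227·72 + 0.1192·94 + 0.1519·37 + 0.1484·22 + 0.0752·64 + 0.0769·77 + 1.1465·7 = 52.3031
Δx_1 = L[1,6] · Δd_6 = 0.0810 · 15 = 1.2148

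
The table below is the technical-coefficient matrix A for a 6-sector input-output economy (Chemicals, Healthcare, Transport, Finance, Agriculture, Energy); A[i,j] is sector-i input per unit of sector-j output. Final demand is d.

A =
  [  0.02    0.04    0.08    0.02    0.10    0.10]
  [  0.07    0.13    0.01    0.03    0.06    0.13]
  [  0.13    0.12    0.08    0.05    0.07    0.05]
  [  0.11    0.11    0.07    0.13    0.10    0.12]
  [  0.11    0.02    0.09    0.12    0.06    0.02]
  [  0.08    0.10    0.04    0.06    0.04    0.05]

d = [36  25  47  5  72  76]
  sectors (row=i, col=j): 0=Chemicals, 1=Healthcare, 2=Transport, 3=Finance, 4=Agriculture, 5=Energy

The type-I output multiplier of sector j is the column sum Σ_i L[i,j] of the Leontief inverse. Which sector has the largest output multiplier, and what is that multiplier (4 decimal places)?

Healthcare (1.9412)

Form M = I − A:
  [  0.98   -0.04   -0.08   -0.02   -0.10   -0.10]
  [ -0.07    0.87   -0.01   -0.03   -0.06   -0.13]
  [ -0.13   -0.12    0.92   -0.05   -0.07   -0.05]
  [ -0.11   -0.11   -0.07    0.87   -0.10   -0.12]
  [ -0.11   -0.02   -0.09   -0.12    0.94   -0.02]
  [ -0.08   -0.10   -0.04   -0.06   -0.04    0.95]
Leontief inverse L = M⁻¹:
  [  1.0780    0.0941    0.1199    0.0645    0.1426    0.1438]
  [  0.1284    1.1962    0.0490    0.0754    0.1098    0.1916]
  [  0.2011    0.1959    1.1330    0.1036    0.1345    0.1235]
  [  0.2075    0.2106    0.1397    1.2096    0.1837    0.2147]
  [  0.1775    0.0855    0.1430    0.1756    1.1211    0.0837]
  [  0.1333    0.1590    0.0778    0.1015    0.0880    1.1072]
Total output x = L · d:
  x_0 = 1.0780·36 + 0.0941·25 + 0.1199·47 + 0.0645·5 + 0.1426·72 + 0.1438·76 = 68.3124
  x_1 = 0.1284·36 + 1.1962·25 + 0.0490·47 + 0.0754·5 + 0.1098·72 + 0.1916·76 = 59.6735
  x_2 = 0.2011·36 + 0.1959·25 + 1.1330·47 + 0.1036·5 + 0.1345·72 + 0.1235·76 = 84.9801
  x_3 = 0.2075·36 + 0.2106·25 + 0.1397·47 + 1.2096·5 + 0.1837·72 + 0.2147·76 = 54.8947
  x_4 = 0.1775·36 + 0.0855·25 + 0.1430·47 + 0.1756·5 + 1.1211·72 + 0.0837·76 = 103.2041
  x_5 = 0.1333·36 + 0.1590·25 + 0.0778·47 + 0.1015·5 + 0.0880·72 + 1.1072·76 = 103.4246
Output multipliers (column sums of L):
  Chemicals: 1.9258
  Healthcare: 1.9412
  Transport: 1.6623
  Finance: 1.7303
  Agriculture: 1.7798
  Energy: 1.8645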